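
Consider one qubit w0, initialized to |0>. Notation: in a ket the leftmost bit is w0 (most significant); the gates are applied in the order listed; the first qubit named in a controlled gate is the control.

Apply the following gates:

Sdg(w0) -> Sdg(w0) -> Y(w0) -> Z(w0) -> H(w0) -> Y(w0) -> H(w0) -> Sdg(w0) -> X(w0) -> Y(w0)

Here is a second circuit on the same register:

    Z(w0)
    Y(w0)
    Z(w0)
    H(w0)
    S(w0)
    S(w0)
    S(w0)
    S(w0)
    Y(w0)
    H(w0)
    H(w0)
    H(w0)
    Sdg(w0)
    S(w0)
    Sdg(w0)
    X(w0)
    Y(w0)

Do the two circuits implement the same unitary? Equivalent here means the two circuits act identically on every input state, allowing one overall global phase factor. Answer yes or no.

Yes: on every input state the two circuits agree up to one overall phase factor.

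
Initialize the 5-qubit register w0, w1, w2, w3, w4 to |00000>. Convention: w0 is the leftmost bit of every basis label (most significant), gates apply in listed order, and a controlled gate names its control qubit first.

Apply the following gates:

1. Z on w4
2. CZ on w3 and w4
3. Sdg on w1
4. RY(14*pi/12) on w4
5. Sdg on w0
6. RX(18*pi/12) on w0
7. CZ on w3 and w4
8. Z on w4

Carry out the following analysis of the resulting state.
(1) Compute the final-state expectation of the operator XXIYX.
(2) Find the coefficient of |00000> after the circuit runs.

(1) The expectation value of XXIYX is 0.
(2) |00000> carries amplitude -1/4 + sqrt(3)/4 in the final state.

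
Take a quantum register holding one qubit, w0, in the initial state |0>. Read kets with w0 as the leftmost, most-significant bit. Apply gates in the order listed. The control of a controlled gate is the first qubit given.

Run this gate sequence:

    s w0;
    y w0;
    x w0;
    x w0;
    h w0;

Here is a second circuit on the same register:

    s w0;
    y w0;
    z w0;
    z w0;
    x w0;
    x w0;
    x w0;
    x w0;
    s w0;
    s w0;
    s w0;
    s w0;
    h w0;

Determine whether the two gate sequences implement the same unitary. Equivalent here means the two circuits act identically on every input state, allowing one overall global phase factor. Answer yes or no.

Yes, they are equivalent — the unitaries differ by at most a global phase.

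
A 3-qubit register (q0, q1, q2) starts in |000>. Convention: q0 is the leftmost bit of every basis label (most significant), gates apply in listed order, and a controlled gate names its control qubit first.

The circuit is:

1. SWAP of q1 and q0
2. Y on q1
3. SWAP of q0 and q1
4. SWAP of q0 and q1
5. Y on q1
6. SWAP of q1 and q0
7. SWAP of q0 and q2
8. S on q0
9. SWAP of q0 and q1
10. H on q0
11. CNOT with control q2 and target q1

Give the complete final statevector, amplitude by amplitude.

After the circuit, the state carries amplitude sqrt(2)/2 on |000>, sqrt(2)/2 on |100>, and 0 on every other basis state. Key observation: gates 1-6 undo each other exactly, leaving only the rest of the circuit to track.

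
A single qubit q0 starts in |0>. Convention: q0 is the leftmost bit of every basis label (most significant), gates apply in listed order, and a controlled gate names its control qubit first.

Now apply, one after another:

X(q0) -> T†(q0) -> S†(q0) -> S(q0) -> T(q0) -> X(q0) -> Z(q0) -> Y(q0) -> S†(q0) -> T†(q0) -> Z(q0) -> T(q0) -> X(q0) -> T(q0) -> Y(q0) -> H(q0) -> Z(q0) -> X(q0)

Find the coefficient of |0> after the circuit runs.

The final state's coefficient on |0> equals -sqrt(2)*I/2. Key observation: the block from step 1 through step 6 cancels to the identity and can be dropped.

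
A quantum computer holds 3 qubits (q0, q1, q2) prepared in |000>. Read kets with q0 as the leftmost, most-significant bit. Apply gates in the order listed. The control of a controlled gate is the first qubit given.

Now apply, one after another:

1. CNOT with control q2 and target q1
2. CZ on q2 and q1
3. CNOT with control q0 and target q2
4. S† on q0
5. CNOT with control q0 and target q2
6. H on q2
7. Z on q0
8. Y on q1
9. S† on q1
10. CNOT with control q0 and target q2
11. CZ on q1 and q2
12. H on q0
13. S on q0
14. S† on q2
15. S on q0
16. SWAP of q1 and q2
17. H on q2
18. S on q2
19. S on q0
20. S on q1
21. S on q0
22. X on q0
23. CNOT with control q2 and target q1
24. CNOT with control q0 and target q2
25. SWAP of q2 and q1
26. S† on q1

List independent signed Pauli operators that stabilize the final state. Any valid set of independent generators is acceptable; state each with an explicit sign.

The final state is stabilized by the group generated by +YZI, +ZXI, -IIX; other independent generating sets are equally valid.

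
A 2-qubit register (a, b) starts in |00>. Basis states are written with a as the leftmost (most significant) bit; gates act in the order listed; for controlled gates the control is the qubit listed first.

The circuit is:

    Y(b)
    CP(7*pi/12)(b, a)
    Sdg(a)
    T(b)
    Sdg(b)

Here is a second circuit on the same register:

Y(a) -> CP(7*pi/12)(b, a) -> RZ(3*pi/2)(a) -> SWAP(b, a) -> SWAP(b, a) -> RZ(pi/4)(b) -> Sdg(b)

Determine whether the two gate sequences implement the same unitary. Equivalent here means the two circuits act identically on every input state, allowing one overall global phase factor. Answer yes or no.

No, they are not equivalent — no single phase factor reconciles the two unitaries.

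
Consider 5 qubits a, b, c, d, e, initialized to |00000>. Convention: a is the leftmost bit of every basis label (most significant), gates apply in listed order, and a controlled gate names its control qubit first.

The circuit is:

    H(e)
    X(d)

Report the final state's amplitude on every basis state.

The final amplitudes are sqrt(2)/2 on |00010>, sqrt(2)/2 on |00011>, and 0 on every other basis state.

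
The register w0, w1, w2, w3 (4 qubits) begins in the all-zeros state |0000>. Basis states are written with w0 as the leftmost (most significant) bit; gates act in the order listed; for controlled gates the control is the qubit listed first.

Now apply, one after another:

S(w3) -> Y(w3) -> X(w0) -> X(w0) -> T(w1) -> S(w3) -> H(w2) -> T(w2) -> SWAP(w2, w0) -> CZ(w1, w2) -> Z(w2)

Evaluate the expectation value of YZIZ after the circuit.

The observable YZIZ averages to -sqrt(2)/2.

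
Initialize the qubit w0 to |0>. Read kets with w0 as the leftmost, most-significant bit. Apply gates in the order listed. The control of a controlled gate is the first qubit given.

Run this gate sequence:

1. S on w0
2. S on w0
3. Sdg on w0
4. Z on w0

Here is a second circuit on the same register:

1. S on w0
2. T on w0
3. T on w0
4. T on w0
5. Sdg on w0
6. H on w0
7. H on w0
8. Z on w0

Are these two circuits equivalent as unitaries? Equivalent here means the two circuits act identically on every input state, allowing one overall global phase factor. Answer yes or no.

No: there is an input state on which the two circuits produce genuinely different outputs (not merely differing by a phase).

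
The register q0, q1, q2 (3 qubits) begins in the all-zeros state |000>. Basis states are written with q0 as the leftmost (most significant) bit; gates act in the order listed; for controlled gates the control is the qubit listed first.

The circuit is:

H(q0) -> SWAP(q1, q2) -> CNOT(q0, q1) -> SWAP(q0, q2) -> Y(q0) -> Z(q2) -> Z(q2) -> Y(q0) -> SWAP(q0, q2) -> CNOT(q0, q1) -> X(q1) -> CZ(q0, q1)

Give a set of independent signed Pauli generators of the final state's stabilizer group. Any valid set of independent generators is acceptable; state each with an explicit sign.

The stabilizer group can be generated by -XII, -IZI, +IIZ, among other valid generating sets. Key observation: the block from step 3 through step 10 cancels to the identity and can be dropped.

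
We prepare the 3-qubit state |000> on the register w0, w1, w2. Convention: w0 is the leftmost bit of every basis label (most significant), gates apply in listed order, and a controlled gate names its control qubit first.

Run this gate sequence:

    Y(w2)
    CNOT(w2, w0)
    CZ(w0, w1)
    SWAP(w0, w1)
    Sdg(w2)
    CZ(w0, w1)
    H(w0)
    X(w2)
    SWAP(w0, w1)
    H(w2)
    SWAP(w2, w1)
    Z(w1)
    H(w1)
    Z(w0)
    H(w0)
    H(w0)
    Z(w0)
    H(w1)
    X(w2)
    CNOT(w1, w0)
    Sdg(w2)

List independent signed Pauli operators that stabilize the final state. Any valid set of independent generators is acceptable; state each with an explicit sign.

The final state is stabilized by the group generated by -XXI, -IIY, -ZZI; other independent generating sets are equally valid. Key observation: gates 13-18 undo each other exactly, leaving only the rest of the circuit to track.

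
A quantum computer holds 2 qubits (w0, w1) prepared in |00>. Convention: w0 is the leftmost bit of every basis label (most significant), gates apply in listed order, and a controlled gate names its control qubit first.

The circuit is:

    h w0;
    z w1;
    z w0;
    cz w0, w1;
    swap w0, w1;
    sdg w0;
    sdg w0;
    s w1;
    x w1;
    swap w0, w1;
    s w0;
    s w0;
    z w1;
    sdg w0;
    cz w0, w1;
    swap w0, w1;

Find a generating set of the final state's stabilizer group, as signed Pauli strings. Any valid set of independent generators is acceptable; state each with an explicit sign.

The final state is stabilized by the group generated by -IX, +ZI; other independent generating sets are equally valid.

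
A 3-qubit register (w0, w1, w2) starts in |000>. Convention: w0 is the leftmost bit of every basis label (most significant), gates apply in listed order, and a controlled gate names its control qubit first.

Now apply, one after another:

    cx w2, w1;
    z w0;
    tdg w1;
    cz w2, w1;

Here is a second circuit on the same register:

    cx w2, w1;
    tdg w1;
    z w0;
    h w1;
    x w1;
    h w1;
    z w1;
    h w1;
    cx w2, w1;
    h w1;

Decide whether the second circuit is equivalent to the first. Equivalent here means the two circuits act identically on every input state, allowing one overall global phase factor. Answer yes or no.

Yes, they are equivalent — the unitaries differ by at most a global phase.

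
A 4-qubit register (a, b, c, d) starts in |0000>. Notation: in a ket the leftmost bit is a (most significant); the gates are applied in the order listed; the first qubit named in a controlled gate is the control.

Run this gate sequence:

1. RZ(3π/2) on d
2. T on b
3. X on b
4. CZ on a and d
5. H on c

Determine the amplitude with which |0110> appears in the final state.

The final state's coefficient on |0110> equals -sqrt(2)*exp(I*pi/4)/2.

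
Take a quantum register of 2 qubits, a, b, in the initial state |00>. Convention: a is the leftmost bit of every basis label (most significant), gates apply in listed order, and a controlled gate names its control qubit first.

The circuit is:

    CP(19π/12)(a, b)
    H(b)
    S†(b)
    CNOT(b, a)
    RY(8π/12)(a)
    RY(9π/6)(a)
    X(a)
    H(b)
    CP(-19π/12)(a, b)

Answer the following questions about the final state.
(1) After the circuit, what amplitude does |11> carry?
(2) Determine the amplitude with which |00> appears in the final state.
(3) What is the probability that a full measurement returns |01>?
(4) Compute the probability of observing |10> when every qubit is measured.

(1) The amplitude on |11> is (-sqrt(6) - sqrt(2) - sqrt(2)*I + sqrt(6)*I)*exp(5*I*pi/12)/8.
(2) The amplitude on |00> is (1 - I)*(-sqrt(6) + sqrt(2)*I)/8.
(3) Outcome |01> occurs with probability 1/4.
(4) A full measurement returns |10> with probability 1/4.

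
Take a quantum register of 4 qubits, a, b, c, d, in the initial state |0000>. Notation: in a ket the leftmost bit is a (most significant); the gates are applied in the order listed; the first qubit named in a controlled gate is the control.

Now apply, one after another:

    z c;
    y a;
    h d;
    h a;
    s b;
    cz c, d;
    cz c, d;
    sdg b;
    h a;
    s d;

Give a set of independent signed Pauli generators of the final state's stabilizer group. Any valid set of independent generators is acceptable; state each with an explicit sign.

One valid set of independent stabilizer generators is +IIIY, -ZIII, +IZII, +IIZI (any independent generating set of the same group is equally correct).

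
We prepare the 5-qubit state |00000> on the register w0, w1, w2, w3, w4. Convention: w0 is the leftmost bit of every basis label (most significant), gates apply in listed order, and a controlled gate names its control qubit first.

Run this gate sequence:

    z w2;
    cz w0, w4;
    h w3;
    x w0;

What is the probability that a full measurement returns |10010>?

A full measurement returns |10010> with probability 1/2.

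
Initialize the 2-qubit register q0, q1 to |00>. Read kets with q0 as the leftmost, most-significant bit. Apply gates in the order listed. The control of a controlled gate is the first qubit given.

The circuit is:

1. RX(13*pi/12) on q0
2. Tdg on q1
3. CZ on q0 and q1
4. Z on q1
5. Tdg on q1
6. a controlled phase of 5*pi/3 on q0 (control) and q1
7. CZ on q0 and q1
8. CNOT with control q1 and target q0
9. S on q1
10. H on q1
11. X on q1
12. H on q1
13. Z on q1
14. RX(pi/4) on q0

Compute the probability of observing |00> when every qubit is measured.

The probability of measuring |00> is 1/4.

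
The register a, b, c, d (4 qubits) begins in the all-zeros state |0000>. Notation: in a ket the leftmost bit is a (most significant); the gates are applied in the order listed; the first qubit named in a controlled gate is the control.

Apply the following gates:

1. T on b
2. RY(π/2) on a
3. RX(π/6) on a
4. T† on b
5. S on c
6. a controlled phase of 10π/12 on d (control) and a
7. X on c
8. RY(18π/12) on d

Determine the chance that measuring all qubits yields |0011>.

A full measurement returns |0011> with probability 1/4.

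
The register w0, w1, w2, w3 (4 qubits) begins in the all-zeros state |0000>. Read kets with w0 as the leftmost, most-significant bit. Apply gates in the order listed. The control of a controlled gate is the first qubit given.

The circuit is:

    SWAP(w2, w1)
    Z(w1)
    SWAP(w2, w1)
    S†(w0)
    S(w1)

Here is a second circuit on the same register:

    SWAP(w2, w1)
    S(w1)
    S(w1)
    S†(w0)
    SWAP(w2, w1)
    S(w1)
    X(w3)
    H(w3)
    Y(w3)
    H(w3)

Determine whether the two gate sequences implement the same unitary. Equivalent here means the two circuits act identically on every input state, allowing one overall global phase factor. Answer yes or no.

No, they are not equivalent — no single phase factor reconciles the two unitaries.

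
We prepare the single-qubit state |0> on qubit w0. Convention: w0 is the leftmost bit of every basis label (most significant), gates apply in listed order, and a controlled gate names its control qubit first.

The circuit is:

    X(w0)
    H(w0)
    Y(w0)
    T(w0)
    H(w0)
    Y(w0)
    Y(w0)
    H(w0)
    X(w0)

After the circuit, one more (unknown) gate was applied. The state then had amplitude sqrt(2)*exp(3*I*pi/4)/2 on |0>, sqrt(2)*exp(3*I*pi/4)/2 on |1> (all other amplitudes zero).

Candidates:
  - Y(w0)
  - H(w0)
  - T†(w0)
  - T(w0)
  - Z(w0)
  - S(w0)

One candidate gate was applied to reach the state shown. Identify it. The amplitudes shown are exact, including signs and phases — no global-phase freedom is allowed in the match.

The applied gate was T(w0).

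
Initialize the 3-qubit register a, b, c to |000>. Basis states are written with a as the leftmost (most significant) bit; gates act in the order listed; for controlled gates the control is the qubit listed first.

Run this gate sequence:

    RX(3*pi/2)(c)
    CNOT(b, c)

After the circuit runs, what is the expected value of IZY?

The observable IZY averages to 1.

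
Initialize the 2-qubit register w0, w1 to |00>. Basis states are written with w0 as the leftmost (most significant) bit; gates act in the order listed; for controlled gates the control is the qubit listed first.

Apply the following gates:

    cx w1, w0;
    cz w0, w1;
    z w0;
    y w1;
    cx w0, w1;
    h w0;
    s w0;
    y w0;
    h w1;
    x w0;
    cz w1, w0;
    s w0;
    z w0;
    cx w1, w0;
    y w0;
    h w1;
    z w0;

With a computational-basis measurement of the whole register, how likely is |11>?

A full measurement returns |11> with probability 1/2.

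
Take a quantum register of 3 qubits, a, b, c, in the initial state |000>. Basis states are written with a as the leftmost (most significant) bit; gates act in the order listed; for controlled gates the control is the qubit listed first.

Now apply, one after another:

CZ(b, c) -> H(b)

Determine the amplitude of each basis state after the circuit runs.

The resulting statevector has amplitude sqrt(2)/2 on |000>, sqrt(2)/2 on |010>, and 0 on every other basis state.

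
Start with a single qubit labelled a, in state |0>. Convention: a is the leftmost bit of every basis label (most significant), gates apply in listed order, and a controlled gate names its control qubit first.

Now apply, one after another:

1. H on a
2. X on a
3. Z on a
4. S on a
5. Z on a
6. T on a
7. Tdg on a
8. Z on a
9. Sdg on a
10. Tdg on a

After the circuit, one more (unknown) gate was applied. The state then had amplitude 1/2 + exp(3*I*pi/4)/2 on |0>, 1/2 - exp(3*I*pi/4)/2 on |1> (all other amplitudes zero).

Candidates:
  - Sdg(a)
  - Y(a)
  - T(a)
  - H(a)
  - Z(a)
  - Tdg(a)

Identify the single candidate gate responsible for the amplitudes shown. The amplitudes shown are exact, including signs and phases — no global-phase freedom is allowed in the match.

The applied gate was H(a). Key observation: gates 4-9 undo each other exactly, leaving only the rest of the circuit to track.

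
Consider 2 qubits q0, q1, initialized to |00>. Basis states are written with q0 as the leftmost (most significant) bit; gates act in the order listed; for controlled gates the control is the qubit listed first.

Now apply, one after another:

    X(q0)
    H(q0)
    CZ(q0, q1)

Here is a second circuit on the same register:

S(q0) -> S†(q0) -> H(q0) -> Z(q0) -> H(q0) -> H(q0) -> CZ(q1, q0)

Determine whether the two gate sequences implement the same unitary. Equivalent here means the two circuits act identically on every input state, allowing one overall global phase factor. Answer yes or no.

Yes, they are equivalent — the unitaries differ by at most a global phase.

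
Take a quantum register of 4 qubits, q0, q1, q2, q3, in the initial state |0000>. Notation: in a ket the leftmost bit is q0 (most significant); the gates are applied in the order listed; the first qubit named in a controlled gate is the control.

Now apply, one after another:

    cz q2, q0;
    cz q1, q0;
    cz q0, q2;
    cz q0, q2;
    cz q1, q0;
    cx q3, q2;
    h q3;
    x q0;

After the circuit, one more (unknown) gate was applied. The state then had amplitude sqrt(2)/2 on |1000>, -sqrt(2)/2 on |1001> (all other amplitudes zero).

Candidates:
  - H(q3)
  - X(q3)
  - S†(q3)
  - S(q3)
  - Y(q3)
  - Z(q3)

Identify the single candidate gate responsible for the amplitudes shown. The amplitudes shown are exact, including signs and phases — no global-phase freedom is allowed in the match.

The unique candidate consistent with the amplitudes is Z(q3). Key observation: the block from step 2 through step 5 cancels to the identity and can be dropped.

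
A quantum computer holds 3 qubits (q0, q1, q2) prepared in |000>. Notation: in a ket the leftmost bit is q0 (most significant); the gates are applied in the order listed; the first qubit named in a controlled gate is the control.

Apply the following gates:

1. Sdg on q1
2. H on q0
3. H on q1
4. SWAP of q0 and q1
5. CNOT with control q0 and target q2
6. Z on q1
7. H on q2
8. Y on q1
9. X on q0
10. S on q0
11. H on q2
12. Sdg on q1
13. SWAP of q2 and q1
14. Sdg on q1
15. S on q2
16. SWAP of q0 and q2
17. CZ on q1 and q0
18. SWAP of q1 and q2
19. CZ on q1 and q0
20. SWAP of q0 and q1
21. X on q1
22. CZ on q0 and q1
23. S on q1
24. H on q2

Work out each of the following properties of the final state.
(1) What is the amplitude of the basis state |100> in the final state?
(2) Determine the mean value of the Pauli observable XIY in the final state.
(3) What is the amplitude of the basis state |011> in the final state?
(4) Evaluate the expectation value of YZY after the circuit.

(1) The amplitude on |100> is sqrt(2)/4.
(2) The expectation value of XIY is 0.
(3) |011> carries amplitude -sqrt(2)*I/4 in the final state.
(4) The expectation value of YZY is 1.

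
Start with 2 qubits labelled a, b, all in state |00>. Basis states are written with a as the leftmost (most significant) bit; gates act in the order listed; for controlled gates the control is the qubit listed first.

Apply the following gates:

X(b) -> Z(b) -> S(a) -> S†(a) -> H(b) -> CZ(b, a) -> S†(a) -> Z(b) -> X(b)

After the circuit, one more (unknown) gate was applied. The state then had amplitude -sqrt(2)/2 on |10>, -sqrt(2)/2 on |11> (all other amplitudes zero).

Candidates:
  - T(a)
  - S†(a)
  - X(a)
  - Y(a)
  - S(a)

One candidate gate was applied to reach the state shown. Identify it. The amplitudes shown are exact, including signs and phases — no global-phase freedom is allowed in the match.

The applied gate was X(a).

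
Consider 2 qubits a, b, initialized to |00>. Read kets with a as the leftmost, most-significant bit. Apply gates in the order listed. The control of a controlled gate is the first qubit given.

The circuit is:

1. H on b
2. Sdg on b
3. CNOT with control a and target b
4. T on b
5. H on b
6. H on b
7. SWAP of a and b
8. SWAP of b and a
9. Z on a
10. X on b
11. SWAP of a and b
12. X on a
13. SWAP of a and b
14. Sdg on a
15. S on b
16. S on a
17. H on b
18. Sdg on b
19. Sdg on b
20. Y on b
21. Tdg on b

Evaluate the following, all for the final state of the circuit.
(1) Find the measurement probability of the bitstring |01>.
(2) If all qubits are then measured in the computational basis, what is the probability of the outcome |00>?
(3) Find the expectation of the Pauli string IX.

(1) The probability of measuring |01> is sqrt(2)/4 + 1/2. Key observation: gates 5-6 undo each other exactly, leaving only the rest of the circuit to track.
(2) A full measurement returns |00> with probability 1/2 - sqrt(2)/4.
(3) In the final state, IX has expectation 1/2.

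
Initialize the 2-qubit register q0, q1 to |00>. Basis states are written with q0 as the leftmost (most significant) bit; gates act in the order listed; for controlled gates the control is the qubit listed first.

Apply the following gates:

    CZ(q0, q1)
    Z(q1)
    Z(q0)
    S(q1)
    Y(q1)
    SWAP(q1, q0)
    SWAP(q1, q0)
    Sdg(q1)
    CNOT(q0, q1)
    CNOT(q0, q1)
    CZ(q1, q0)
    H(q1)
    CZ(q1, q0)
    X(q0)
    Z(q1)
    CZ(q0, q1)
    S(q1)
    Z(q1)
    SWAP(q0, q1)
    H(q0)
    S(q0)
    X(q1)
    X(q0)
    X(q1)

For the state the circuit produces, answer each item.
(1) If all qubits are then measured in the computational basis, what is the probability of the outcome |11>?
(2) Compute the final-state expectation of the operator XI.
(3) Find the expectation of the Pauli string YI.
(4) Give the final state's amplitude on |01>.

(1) A full measurement returns |11> with probability 1/2.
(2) The expectation value of XI is 1.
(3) The expectation value of YI is 0.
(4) |01> carries amplitude 1/2 + I/2 in the final state.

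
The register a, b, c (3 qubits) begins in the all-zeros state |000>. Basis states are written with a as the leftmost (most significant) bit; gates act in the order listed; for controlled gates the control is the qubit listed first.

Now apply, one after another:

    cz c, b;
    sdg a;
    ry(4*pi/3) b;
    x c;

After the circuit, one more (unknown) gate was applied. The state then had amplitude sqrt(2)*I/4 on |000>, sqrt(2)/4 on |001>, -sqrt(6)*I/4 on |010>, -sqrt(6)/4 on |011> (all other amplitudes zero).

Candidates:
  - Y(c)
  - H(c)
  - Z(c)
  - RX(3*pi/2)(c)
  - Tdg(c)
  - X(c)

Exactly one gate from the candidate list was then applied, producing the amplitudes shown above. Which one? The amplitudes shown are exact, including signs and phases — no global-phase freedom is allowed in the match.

The applied gate was RX(3*pi/2)(c).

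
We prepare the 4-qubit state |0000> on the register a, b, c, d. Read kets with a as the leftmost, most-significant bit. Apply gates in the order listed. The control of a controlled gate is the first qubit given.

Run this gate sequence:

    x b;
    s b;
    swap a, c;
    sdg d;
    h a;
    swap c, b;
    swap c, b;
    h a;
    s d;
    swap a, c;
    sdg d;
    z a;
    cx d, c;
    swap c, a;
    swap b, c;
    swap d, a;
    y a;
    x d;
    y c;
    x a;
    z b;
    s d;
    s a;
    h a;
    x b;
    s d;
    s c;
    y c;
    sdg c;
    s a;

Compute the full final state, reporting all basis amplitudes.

The final amplitudes are -sqrt(2)*I/2 on |0111>, sqrt(2)/2 on |1111>, and 0 on every other basis state.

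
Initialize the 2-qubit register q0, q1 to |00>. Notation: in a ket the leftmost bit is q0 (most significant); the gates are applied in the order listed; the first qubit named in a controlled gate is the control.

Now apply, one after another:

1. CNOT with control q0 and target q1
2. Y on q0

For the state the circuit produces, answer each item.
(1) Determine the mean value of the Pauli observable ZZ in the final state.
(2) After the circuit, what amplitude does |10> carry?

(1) The observable ZZ averages to -1.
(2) The final state's coefficient on |10> equals I.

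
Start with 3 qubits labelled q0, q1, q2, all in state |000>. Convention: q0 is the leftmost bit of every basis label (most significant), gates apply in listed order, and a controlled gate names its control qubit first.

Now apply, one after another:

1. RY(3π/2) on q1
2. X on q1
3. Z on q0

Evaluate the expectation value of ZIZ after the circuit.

In the final state, ZIZ has expectation 1.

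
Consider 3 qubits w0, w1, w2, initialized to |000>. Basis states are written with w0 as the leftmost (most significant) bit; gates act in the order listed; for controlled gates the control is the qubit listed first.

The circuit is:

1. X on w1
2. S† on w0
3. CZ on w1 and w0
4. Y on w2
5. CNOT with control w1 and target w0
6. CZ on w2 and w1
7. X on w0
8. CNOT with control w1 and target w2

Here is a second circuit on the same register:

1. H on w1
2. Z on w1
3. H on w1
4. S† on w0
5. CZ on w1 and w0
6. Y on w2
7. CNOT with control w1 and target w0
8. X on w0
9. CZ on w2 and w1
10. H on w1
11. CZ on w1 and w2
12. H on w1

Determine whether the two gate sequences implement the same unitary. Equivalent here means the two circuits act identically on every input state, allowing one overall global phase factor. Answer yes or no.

No: there is an input state on which the two circuits produce genuinely different outputs (not merely differing by a phase).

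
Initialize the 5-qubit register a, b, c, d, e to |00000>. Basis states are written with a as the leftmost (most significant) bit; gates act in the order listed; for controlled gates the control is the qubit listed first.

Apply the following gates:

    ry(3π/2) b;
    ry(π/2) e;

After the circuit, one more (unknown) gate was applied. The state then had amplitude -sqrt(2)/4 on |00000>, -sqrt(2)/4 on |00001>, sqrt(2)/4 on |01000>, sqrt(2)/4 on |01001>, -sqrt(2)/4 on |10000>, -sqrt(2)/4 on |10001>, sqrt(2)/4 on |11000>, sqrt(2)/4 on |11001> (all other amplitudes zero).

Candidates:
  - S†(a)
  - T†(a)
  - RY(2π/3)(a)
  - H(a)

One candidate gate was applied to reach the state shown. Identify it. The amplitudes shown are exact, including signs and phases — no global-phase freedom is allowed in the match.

It was H(a) that produced the state shown.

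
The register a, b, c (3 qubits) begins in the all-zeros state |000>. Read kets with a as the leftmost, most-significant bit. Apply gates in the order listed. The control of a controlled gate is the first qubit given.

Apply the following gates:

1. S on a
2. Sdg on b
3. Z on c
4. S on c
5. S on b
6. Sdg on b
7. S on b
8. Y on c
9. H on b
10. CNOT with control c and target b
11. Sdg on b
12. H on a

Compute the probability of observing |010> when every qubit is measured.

A full measurement returns |010> with probability 0.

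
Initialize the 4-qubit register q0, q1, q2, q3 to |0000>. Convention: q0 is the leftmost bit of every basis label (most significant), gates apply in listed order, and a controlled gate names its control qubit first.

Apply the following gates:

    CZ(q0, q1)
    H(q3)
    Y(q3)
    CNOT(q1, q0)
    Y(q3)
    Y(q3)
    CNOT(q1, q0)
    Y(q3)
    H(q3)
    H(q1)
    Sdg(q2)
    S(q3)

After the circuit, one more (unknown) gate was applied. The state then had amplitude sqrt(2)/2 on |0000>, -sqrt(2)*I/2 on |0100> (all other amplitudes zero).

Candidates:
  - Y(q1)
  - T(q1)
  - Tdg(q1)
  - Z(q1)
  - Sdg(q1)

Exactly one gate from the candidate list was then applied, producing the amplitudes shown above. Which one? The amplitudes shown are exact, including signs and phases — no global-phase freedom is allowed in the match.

The unique candidate consistent with the amplitudes is Sdg(q1).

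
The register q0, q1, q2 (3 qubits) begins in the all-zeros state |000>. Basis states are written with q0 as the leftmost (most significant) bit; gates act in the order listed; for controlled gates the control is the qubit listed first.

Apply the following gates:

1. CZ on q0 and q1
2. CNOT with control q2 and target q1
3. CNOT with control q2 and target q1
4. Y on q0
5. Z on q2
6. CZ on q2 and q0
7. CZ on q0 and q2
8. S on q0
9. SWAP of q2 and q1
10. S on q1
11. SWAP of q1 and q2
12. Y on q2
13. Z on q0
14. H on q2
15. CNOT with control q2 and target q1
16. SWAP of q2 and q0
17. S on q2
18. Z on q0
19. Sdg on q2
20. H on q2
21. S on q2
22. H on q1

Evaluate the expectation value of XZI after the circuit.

The observable XZI averages to 1.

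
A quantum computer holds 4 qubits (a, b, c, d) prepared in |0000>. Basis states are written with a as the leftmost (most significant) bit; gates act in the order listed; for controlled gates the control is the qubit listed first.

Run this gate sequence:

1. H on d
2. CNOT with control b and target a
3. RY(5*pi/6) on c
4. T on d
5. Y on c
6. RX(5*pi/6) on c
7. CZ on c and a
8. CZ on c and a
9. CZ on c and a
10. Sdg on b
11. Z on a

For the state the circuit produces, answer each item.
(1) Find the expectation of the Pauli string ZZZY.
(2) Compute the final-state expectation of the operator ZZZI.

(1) In the final state, ZZZY has expectation -3*sqrt(2)/8.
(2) The observable ZZZI averages to -3/4.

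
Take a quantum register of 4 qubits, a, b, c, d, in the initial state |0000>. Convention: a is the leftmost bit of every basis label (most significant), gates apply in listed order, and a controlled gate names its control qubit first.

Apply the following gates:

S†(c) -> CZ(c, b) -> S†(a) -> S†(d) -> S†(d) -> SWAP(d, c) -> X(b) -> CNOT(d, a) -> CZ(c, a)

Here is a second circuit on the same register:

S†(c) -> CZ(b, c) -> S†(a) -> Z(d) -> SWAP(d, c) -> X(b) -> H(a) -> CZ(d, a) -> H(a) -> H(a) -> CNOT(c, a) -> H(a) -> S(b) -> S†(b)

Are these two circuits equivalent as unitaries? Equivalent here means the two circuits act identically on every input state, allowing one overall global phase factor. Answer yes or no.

Yes: on every input state the two circuits agree up to one overall phase factor.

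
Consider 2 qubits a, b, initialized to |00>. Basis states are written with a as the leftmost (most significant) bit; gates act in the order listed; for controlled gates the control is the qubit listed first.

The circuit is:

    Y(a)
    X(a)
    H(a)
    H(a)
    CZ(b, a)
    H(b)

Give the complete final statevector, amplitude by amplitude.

The final amplitudes are sqrt(2)*I/2 on |00>, sqrt(2)*I/2 on |01>, 0 on |10>, 0 on |11>.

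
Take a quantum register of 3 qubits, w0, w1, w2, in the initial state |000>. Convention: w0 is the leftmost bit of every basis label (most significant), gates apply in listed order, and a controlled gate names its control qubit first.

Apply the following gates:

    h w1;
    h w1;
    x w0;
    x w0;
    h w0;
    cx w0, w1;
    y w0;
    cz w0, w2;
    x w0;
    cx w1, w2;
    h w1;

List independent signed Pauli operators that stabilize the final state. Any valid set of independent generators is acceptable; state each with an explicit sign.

One valid set of independent stabilizer generators is -XZX, +IXZ, +ZIZ (any independent generating set of the same group is equally correct).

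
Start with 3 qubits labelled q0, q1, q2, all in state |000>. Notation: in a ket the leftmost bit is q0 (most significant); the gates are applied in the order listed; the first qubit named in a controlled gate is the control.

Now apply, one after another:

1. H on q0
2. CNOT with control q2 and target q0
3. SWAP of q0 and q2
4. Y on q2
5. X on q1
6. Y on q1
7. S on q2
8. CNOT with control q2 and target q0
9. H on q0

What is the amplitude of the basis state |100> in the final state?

The amplitude on |100> is -1/2.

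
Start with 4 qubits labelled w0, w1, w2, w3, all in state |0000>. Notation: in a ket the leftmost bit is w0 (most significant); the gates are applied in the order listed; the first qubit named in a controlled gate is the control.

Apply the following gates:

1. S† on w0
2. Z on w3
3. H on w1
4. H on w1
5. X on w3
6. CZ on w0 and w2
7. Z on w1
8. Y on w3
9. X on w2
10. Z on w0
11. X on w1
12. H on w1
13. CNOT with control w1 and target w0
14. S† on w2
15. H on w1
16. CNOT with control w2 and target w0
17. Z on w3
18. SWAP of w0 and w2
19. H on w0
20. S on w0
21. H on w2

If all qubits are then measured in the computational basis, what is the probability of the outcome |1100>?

Outcome |1100> occurs with probability 1/4.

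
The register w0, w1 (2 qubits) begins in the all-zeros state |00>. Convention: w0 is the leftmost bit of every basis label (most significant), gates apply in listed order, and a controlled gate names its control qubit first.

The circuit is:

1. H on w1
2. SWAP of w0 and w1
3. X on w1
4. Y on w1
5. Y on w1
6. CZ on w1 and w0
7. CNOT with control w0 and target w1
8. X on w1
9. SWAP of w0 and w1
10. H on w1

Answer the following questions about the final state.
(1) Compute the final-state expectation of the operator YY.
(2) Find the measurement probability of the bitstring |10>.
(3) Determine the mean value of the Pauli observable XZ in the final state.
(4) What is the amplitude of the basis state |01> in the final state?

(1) The observable YY averages to -1.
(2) Outcome |10> occurs with probability 1/4.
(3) In the final state, XZ has expectation -1.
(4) |01> carries amplitude 1/2 in the final state.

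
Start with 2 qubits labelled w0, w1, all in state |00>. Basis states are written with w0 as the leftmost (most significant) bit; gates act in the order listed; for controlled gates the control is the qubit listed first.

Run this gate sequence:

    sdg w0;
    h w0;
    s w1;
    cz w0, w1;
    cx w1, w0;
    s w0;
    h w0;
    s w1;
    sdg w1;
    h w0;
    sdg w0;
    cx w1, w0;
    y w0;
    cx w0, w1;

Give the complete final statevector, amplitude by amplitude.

The resulting statevector has amplitude -sqrt(2)*I/2 on |00>, 0 on |01>, 0 on |10>, sqrt(2)*I/2 on |11>. Key observation: the block from step 5 through step 12 cancels to the identity and can be dropped.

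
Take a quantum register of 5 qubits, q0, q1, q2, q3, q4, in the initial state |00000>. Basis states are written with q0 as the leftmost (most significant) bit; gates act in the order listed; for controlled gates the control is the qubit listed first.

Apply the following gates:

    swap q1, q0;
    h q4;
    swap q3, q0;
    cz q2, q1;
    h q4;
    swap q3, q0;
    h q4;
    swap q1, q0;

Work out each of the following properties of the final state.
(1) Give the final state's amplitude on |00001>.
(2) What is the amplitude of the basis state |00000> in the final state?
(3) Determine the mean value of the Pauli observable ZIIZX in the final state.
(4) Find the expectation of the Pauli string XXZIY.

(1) The amplitude on |00001> is sqrt(2)/2.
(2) The final state's coefficient on |00000> equals sqrt(2)/2.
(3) The expectation value of ZIIZX is 1.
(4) The expectation value of XXZIY is 0.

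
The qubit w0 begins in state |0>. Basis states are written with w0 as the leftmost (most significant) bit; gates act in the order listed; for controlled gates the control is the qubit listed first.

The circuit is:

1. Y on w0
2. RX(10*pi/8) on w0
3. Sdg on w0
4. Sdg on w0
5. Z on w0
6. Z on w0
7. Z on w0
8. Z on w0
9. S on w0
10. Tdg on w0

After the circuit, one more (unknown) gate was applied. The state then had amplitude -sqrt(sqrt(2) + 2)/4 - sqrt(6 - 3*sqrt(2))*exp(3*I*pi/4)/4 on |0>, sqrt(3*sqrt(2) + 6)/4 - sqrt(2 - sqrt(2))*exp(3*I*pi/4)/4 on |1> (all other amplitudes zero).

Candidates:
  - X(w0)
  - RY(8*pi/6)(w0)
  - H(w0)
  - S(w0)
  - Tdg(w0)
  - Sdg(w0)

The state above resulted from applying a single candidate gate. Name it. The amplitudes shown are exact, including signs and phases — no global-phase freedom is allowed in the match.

The unique candidate consistent with the amplitudes is RY(8*pi/6)(w0). Key observation: steps 4-9 multiply out to the identity, so the circuit reduces to the remaining gates.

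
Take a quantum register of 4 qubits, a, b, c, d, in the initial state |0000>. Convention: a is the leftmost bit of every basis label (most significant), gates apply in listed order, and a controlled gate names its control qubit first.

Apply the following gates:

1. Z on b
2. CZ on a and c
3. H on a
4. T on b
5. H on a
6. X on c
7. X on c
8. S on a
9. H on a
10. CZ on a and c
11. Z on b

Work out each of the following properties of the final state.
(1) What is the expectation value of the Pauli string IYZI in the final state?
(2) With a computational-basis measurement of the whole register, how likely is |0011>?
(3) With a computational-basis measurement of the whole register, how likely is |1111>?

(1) The observable IYZI averages to 0.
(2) Outcome |0011> occurs with probability 0.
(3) The probability of measuring |1111> is 0.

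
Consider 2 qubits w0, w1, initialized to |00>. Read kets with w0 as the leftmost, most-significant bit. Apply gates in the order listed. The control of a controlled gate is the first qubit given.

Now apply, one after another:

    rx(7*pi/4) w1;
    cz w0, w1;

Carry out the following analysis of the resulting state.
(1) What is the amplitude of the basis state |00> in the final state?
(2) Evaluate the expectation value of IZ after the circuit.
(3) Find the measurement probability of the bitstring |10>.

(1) The final state's coefficient on |00> equals -sqrt(sqrt(2) + 2)/2.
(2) The observable IZ averages to sqrt(2)/2.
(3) A full measurement returns |10> with probability 0.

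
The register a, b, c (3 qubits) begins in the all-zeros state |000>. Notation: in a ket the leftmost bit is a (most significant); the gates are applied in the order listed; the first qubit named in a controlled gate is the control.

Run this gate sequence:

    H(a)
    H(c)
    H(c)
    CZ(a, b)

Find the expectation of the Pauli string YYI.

The expectation value of YYI is 0. Key observation: gates 2-3 undo each other exactly, leaving only the rest of the circuit to track.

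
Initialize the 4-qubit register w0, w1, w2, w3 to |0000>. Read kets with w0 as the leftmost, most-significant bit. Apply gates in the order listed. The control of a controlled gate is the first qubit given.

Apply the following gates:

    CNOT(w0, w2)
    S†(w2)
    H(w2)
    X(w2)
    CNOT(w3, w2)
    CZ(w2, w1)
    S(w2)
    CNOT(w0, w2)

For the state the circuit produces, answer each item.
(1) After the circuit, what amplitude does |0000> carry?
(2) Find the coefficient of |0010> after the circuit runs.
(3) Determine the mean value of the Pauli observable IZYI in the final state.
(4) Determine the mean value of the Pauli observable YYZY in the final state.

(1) The final state's coefficient on |0000> equals sqrt(2)/2.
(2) The final state's coefficient on |0010> equals sqrt(2)*I/2.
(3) The observable IZYI averages to 1.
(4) The expectation value of YYZY is 0.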